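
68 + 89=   157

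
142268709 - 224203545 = -81934836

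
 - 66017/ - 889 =74 + 33/127 =74.26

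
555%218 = 119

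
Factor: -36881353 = - 36881353^1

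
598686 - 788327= - 189641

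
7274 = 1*7274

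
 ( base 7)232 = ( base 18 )6D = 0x79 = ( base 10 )121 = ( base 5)441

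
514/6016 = 257/3008 = 0.09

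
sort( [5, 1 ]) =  [ 1, 5]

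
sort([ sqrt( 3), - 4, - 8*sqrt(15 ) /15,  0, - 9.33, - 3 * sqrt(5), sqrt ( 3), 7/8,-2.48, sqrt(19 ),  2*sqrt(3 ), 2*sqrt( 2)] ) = [ - 9.33, - 3*sqrt( 5),  -  4, - 2.48 , - 8*sqrt( 15)/15,0, 7/8,sqrt (3),  sqrt(3), 2*sqrt( 2) , 2*sqrt( 3), sqrt( 19) ] 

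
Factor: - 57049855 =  - 5^1*11409971^1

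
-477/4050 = -1  +  397/450 = - 0.12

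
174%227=174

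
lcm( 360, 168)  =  2520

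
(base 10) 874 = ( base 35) OY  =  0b1101101010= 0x36A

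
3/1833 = 1/611 = 0.00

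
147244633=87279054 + 59965579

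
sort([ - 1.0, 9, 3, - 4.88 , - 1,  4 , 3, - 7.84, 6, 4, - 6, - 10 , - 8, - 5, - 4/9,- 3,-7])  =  [ - 10,- 8 , - 7.84, - 7, - 6,-5, - 4.88, - 3,-1.0, - 1, - 4/9,3, 3, 4,  4, 6, 9] 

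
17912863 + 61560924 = 79473787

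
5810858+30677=5841535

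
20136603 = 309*65167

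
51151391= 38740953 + 12410438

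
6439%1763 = 1150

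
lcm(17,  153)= 153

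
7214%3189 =836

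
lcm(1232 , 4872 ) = 107184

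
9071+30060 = 39131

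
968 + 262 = 1230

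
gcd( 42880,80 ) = 80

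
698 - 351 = 347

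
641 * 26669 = 17094829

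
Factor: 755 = 5^1*151^1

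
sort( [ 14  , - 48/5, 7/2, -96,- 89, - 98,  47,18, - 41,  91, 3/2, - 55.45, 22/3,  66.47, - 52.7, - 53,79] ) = [-98,-96, - 89, - 55.45, - 53,  -  52.7, - 41, - 48/5,3/2,7/2, 22/3,14,  18,47,66.47, 79, 91] 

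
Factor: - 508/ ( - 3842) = 254/1921 = 2^1*17^( - 1 ) * 113^(-1 ) * 127^1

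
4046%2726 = 1320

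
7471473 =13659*547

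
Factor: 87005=5^1*17401^1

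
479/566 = 479/566  =  0.85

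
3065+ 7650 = 10715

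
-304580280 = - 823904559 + 519324279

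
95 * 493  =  46835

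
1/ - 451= -1/451 = -  0.00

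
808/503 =1 +305/503 = 1.61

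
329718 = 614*537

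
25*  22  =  550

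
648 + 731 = 1379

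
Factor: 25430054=2^1*13^1 * 978079^1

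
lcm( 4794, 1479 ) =139026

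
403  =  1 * 403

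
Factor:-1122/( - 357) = 22/7 = 2^1* 7^(-1 )*11^1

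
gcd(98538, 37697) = 11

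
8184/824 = 1023/103=   9.93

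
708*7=4956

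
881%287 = 20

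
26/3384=13/1692 = 0.01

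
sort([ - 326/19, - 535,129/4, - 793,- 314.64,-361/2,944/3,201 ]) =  [ - 793, - 535 , - 314.64,-361/2 , - 326/19, 129/4, 201, 944/3]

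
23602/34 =694 + 3/17 = 694.18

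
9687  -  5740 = 3947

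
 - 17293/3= - 5765 + 2/3 = - 5764.33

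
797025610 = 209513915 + 587511695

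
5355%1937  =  1481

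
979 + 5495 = 6474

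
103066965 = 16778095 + 86288870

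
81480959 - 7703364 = 73777595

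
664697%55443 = 54824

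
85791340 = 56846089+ 28945251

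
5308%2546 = 216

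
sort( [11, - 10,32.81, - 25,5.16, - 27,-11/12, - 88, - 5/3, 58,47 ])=[ - 88, - 27, - 25, - 10 , -5/3, - 11/12, 5.16, 11,32.81 , 47,  58]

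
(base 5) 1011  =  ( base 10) 131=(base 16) 83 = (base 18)75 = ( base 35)3Q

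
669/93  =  223/31  =  7.19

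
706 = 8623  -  7917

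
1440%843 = 597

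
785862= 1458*539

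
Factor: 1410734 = 2^1*13^1  *29^1 * 1871^1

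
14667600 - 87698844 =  - 73031244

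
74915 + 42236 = 117151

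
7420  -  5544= 1876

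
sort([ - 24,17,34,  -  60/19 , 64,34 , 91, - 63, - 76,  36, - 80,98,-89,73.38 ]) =[ - 89, - 80, - 76,-63, - 24,  -  60/19,  17,  34,34,36,64, 73.38,91, 98] 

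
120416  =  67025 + 53391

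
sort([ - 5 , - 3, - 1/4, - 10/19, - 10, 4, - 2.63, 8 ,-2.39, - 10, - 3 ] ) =[ - 10, - 10,- 5, - 3, -3, - 2.63,  -  2.39,  -  10/19, - 1/4, 4,8] 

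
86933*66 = 5737578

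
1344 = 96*14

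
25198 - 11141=14057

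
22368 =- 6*(-3728) 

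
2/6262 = 1/3131 = 0.00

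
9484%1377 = 1222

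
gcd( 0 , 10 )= 10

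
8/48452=2/12113 = 0.00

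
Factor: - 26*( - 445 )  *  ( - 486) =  - 2^2*3^5*5^1*13^1*89^1 = -5623020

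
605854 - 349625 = 256229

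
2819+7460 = 10279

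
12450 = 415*30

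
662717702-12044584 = 650673118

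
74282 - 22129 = 52153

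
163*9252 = 1508076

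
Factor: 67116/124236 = 3^( - 1 )*29^( - 1 ) *47^1 = 47/87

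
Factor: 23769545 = 5^1*41^1*47^1* 2467^1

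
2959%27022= 2959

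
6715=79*85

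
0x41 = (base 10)65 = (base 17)3e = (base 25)2f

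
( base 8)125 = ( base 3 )10011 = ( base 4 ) 1111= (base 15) 5A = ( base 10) 85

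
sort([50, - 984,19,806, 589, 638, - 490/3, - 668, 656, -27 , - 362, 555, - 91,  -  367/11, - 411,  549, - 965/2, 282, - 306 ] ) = [-984 , - 668, - 965/2, - 411, - 362, - 306, - 490/3, - 91, - 367/11, - 27, 19, 50, 282, 549, 555, 589,638,  656, 806]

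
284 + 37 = 321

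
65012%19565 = 6317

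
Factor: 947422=2^1 * 7^1*31^1*37^1*59^1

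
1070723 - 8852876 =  - 7782153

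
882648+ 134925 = 1017573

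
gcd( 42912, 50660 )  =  596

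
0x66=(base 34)30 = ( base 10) 102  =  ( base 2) 1100110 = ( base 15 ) 6c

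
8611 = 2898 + 5713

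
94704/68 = 23676/17 = 1392.71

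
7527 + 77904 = 85431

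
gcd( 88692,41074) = 2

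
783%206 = 165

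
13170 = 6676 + 6494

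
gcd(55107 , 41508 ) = 9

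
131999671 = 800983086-668983415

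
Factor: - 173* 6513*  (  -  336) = 2^4*3^2*7^1*13^1*167^1*173^1 = 378587664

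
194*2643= 512742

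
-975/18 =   -  325/6 = - 54.17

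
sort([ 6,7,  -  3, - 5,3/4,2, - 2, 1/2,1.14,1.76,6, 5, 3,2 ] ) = [ - 5, -3, - 2, 1/2,3/4,  1.14, 1.76,2, 2, 3,5,6,6,7 ] 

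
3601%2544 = 1057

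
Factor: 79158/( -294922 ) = -237/883 = - 3^1*79^1*883^( - 1)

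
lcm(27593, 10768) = 441488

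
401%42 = 23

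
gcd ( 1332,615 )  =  3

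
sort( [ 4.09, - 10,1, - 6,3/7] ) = [ - 10, - 6, 3/7, 1, 4.09 ] 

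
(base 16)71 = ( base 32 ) 3H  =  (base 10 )113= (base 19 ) 5I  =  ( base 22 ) 53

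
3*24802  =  74406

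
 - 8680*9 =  - 78120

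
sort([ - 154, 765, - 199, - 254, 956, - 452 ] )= [ -452,-254, - 199, - 154, 765, 956] 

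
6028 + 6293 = 12321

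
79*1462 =115498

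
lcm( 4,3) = 12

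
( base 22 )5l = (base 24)5b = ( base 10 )131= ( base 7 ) 245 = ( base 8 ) 203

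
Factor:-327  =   - 3^1*109^1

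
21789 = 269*81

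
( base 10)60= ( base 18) 36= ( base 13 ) 48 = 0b111100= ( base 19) 33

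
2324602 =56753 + 2267849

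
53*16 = 848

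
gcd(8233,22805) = 1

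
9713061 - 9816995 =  - 103934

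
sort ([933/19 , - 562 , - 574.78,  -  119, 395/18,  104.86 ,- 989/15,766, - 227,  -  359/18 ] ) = [ - 574.78,-562, - 227, - 119,- 989/15,-359/18 , 395/18,933/19,104.86,  766]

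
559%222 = 115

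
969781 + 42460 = 1012241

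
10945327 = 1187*9221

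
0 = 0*421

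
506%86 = 76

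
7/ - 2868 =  - 7/2868  =  - 0.00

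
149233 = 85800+63433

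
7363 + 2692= 10055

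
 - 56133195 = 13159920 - 69293115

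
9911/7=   9911/7 = 1415.86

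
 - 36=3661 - 3697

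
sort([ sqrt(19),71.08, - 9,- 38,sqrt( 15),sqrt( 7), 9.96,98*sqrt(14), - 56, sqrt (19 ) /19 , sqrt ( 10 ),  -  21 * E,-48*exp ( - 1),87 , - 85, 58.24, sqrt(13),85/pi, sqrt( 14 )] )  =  [-85, -21*E, - 56, - 38, - 48*exp( - 1 ), - 9, sqrt(19 )/19,sqrt(7 ), sqrt (10 ), sqrt(13 ), sqrt(14), sqrt(15), sqrt(19), 9.96, 85/pi, 58.24,71.08, 87,98*sqrt( 14) ]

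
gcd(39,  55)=1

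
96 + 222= 318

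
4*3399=13596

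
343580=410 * 838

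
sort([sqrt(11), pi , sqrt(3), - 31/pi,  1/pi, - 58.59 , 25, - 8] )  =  [  -  58.59, - 31/pi, - 8,1/pi,sqrt(3),pi,sqrt(11 ),25]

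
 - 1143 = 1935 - 3078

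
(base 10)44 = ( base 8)54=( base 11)40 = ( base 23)1l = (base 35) 19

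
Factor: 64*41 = 2624 = 2^6*41^1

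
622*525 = 326550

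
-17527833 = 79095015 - 96622848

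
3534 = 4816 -1282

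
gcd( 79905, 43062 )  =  3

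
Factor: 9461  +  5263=14724 = 2^2*3^2*409^1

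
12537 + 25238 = 37775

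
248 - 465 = - 217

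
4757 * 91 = 432887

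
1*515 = 515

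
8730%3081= 2568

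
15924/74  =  7962/37 = 215.19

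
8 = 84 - 76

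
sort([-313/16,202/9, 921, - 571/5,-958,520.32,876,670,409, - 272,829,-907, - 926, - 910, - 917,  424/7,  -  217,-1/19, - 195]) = [ - 958, - 926, - 917, - 910 , - 907, - 272, - 217,-195, - 571/5,  -  313/16, - 1/19,  202/9,424/7,409, 520.32,670,829, 876, 921]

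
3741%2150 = 1591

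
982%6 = 4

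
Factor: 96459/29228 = 2^( - 2 )*3^1 *11^1*37^1 * 79^1*7307^ ( - 1)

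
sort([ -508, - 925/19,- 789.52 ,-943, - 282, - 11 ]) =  [ - 943, - 789.52, - 508,  -  282, - 925/19,-11 ]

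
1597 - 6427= - 4830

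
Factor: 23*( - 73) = -23^1 * 73^1 =- 1679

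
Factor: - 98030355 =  - 3^1*5^1*61^1*107137^1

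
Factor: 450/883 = 2^1*3^2*5^2*883^(- 1) 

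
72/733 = 72/733 = 0.10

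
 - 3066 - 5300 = - 8366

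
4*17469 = 69876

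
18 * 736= 13248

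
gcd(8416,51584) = 32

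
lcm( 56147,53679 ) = 4884789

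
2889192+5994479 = 8883671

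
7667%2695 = 2277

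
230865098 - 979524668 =-748659570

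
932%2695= 932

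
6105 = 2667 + 3438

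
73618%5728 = 4882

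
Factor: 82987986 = 2^1*3^1*13831331^1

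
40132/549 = 73  +  55/549 =73.10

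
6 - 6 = 0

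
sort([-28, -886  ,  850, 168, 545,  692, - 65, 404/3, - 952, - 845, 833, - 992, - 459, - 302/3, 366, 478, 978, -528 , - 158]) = [ - 992 , - 952, - 886, - 845,- 528, - 459, - 158,  -  302/3, - 65, - 28, 404/3 , 168 , 366, 478, 545, 692, 833, 850 , 978 ]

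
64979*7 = 454853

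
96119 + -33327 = 62792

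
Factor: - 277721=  -167^1*1663^1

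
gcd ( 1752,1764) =12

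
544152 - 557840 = -13688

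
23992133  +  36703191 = 60695324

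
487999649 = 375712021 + 112287628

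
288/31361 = 288/31361 = 0.01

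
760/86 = 8+ 36/43 = 8.84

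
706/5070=353/2535 = 0.14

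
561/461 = 1+100/461 = 1.22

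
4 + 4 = 8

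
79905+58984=138889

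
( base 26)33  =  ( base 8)121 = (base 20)41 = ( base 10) 81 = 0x51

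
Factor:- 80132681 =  - 263^1*304687^1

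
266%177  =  89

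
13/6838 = 1/526 = 0.00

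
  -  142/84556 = - 1 + 42207/42278 = - 0.00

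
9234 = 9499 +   -  265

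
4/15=4/15 = 0.27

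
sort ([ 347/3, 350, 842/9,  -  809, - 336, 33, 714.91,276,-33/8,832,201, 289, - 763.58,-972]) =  [ - 972, - 809  , - 763.58, - 336,-33/8,  33,842/9,347/3 , 201, 276, 289, 350, 714.91,832] 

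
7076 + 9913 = 16989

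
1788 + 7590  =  9378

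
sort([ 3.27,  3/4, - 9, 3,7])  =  [ - 9,3/4, 3,3.27,  7] 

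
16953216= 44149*384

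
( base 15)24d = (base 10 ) 523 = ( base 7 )1345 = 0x20B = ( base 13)313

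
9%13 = 9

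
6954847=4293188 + 2661659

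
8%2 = 0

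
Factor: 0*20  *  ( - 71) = 0^1 =0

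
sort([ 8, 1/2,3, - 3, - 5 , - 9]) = [ - 9, -5, - 3, 1/2,3, 8]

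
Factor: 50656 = 2^5 * 1583^1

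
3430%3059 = 371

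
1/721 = 1/721 = 0.00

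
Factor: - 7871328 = - 2^5*3^2*151^1*181^1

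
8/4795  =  8/4795 = 0.00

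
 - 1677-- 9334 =7657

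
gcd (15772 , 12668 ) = 4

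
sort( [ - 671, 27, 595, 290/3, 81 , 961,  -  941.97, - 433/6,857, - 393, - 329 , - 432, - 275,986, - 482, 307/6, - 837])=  [ - 941.97, - 837,-671, - 482, - 432,-393, - 329, - 275, - 433/6,27,307/6, 81 , 290/3,595,  857, 961,986 ]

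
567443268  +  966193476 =1533636744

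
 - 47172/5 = - 47172/5 = - 9434.40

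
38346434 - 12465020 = 25881414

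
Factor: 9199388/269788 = 11^2  *83^1*229^1*67447^( - 1) = 2299847/67447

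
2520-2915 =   -  395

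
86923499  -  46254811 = 40668688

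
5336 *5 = 26680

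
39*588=22932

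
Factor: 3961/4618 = 2^(-1)*17^1 * 233^1*2309^( - 1 )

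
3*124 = 372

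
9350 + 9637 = 18987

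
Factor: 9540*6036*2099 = 2^4*3^3 *5^1*53^1*503^1*2099^1 = 120867640560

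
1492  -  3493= -2001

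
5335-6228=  -893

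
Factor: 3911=3911^1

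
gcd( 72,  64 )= 8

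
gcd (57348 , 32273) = 59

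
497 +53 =550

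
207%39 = 12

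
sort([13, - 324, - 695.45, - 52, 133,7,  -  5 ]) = [ - 695.45, - 324, - 52,- 5, 7,13,133 ] 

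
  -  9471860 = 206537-9678397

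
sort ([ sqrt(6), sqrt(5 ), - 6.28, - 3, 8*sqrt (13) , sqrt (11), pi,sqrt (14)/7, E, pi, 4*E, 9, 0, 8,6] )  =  [ - 6.28,-3, 0,sqrt( 14) /7,  sqrt( 5 ), sqrt (6 ), E, pi,pi, sqrt( 11),  6, 8, 9, 4*E, 8*sqrt( 13 )]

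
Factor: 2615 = 5^1*523^1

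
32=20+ 12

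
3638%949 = 791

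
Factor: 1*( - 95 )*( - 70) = 2^1 * 5^2*7^1*19^1  =  6650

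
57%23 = 11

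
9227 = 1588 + 7639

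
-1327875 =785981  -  2113856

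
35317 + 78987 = 114304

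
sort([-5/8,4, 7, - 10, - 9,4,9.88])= [ - 10,  -  9,  -  5/8 , 4 , 4 , 7 , 9.88]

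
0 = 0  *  631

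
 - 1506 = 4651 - 6157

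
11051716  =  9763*1132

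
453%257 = 196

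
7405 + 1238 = 8643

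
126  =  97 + 29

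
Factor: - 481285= - 5^1 *7^1*13751^1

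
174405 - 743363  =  -568958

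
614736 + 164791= 779527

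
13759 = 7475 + 6284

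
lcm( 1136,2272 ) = 2272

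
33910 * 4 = 135640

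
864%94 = 18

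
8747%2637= 836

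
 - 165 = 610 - 775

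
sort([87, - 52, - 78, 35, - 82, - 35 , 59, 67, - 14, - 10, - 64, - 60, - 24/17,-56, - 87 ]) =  [ - 87, - 82, - 78,- 64, - 60, - 56, - 52, - 35, - 14, - 10, - 24/17, 35, 59 , 67, 87 ] 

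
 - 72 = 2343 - 2415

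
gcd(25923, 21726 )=3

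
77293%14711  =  3738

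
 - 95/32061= - 1 + 31966/32061 = - 0.00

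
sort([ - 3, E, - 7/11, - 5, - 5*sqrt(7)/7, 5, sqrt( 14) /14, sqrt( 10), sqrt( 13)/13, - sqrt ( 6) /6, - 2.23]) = [ - 5  , - 3,  -  2.23, - 5* sqrt( 7)/7,-7/11,-sqrt( 6) /6,sqrt(14)/14, sqrt(13) /13,E, sqrt(10 ), 5 ]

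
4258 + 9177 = 13435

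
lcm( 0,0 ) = 0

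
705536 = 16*44096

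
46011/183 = 15337/61 = 251.43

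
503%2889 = 503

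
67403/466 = 144  +  299/466 = 144.64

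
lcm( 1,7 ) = 7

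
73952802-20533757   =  53419045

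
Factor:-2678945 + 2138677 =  - 540268= - 2^2*31^1*4357^1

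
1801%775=251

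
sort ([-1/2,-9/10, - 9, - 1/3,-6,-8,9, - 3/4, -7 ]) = [-9,-8, - 7, - 6,-9/10, - 3/4, - 1/2, - 1/3,  9]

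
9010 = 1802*5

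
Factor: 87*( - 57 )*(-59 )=292581 = 3^2*19^1*29^1*59^1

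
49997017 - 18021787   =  31975230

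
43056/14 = 21528/7 = 3075.43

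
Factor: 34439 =34439^1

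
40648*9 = 365832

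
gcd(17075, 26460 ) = 5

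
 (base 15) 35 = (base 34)1g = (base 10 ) 50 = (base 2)110010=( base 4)302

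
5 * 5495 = 27475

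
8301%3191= 1919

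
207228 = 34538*6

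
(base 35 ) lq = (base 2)1011111001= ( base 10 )761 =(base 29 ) q7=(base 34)md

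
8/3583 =8/3583 = 0.00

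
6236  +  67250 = 73486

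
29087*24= 698088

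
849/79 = 10+ 59/79 = 10.75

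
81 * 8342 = 675702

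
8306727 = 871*9537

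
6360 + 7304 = 13664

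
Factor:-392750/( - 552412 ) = 196375/276206 = 2^ (- 1) * 5^3*7^( - 1)*109^(- 1) * 181^( - 1)*1571^1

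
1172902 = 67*17506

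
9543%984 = 687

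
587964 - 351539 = 236425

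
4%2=0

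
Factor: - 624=-2^4*3^1 *13^1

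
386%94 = 10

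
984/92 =246/23 =10.70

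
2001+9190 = 11191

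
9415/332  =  28 + 119/332 = 28.36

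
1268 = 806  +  462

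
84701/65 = 84701/65=1303.09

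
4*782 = 3128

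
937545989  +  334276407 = 1271822396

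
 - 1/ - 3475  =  1/3475 = 0.00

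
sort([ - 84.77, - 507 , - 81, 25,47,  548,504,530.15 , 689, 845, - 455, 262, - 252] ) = [ - 507, - 455, - 252, - 84.77, - 81, 25,  47,262,504 , 530.15,548, 689, 845]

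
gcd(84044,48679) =1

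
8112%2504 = 600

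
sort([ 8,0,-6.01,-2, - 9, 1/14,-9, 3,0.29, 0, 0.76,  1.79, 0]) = [ -9, - 9, - 6.01, - 2, 0, 0, 0,1/14, 0.29, 0.76, 1.79, 3,8 ]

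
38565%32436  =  6129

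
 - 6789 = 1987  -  8776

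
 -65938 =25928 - 91866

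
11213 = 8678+2535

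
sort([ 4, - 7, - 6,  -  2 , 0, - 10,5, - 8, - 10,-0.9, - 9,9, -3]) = [ - 10, - 10 , - 9, - 8, - 7, - 6, - 3 , - 2, - 0.9,  0, 4,5, 9 ] 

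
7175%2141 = 752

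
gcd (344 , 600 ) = 8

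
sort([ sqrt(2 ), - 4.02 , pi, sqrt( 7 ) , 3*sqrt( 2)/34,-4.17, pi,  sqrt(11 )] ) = [-4.17, -4.02, 3*sqrt( 2 )/34,sqrt( 2),sqrt(7), pi, pi,sqrt (11)]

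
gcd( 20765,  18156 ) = 1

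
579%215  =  149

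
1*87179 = 87179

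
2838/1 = 2838 = 2838.00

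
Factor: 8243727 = 3^1*751^1*3659^1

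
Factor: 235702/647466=117851/323733 = 3^ ( - 1)*31^( - 1)*59^(-2)*117851^1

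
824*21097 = 17383928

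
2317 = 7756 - 5439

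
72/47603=72/47603 = 0.00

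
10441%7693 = 2748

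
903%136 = 87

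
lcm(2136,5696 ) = 17088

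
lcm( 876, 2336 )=7008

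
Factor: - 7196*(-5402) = 38872792 = 2^3*7^1 * 37^1 * 73^1*257^1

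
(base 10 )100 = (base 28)3G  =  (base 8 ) 144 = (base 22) 4C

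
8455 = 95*89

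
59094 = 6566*9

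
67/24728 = 67/24728  =  0.00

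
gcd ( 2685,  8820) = 15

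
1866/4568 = 933/2284 = 0.41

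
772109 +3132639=3904748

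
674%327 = 20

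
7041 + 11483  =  18524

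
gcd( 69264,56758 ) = 962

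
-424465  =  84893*( - 5 ) 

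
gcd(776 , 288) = 8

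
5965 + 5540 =11505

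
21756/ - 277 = -79 + 127/277 = - 78.54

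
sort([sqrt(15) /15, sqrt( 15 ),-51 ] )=[ - 51, sqrt(15 ) /15, sqrt(15) ] 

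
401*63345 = 25401345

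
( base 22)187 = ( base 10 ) 667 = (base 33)K7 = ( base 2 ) 1010011011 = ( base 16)29b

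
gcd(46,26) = 2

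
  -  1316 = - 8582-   -  7266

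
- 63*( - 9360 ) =589680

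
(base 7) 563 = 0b100100010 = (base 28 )aa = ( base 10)290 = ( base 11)244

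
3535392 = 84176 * 42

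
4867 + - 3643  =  1224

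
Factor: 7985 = 5^1*1597^1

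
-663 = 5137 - 5800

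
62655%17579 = 9918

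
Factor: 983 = 983^1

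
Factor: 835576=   2^3 * 7^1*43^1*347^1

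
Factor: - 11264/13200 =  - 2^6*3^( - 1 )*5^(  -  2) = -  64/75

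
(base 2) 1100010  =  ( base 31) 35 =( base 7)200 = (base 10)98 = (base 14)70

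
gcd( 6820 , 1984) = 124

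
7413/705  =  2471/235 = 10.51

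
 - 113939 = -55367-58572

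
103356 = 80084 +23272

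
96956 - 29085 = 67871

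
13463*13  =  175019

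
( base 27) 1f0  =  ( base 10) 1134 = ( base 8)2156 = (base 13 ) 693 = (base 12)7a6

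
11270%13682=11270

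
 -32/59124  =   - 8/14781=- 0.00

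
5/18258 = 5/18258 = 0.00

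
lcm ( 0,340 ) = 0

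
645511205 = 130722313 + 514788892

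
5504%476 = 268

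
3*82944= 248832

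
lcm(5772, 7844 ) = 305916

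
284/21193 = 284/21193= 0.01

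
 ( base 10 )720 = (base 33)lr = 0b1011010000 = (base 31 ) n7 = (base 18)240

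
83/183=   83/183=0.45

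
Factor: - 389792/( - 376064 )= 2^( - 3 )*113^(  -  1 )*937^1 = 937/904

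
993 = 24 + 969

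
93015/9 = 10335 = 10335.00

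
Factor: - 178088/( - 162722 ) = 452/413 = 2^2 * 7^ (-1 )*59^( - 1 ) * 113^1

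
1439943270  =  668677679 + 771265591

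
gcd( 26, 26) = 26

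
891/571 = 1+320/571 = 1.56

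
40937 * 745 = 30498065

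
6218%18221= 6218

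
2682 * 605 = 1622610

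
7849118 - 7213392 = 635726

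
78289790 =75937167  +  2352623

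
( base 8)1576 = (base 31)sq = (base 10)894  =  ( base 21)20C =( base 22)1IE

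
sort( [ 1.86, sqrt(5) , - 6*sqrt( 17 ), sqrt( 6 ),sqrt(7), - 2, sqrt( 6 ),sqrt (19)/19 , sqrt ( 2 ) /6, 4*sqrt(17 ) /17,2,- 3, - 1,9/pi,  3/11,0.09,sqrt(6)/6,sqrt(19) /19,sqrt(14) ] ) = [- 6 *sqrt(17 ), - 3, -2, - 1,0.09, sqrt ( 19) /19 , sqrt( 19 )/19, sqrt( 2 ) /6,3/11, sqrt(6 ) /6, 4*sqrt( 17) /17,1.86,2,sqrt( 5 ), sqrt(6 ),sqrt( 6),sqrt( 7 ), 9/pi, sqrt(14 ) ] 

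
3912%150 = 12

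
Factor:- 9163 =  - 7^2*11^1*17^1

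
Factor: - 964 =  - 2^2*241^1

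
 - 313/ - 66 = 313/66 = 4.74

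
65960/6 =32980/3 = 10993.33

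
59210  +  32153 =91363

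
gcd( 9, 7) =1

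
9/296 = 9/296 = 0.03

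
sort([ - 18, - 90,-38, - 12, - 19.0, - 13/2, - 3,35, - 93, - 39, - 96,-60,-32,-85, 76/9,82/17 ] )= [ - 96, - 93, - 90, - 85, -60,-39, - 38, - 32, - 19.0, - 18, -12, - 13/2, - 3, 82/17, 76/9,35 ]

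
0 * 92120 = 0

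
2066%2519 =2066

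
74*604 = 44696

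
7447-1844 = 5603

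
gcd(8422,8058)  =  2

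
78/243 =26/81 = 0.32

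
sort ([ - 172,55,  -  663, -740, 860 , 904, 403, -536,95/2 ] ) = [ - 740, - 663, - 536, - 172, 95/2,55, 403, 860, 904]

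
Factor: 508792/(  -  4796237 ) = - 2^3*63599^1*4796237^ ( - 1)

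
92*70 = 6440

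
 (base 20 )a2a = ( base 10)4050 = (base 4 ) 333102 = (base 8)7722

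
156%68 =20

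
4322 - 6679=-2357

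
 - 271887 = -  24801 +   -  247086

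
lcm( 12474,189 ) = 12474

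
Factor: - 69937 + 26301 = - 43636=-2^2*10909^1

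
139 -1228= - 1089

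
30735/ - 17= - 30735/17=- 1807.94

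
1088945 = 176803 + 912142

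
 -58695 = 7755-66450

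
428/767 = 428/767 = 0.56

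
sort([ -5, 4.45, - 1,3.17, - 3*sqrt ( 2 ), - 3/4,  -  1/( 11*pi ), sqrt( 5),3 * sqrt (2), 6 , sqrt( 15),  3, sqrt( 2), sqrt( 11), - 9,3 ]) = [-9, - 5, - 3*sqrt(2) , - 1,  -  3/4,  -  1/(11 * pi), sqrt( 2),sqrt( 5 ),3, 3, 3.17, sqrt(11), sqrt ( 15), 3 * sqrt( 2) , 4.45, 6]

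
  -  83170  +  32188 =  - 50982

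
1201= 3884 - 2683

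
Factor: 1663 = 1663^1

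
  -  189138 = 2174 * ( - 87) 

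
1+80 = 81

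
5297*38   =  201286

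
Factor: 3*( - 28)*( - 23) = 2^2*3^1*7^1*23^1 = 1932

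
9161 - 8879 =282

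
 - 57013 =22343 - 79356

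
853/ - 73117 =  - 853/73117 = - 0.01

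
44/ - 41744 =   -  1+10425/10436=- 0.00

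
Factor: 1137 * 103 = 117111 = 3^1*103^1 * 379^1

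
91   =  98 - 7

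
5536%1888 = 1760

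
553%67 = 17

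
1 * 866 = 866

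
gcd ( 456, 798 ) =114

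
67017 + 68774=135791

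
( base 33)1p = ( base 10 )58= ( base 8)72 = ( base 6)134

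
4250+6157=10407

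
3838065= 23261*165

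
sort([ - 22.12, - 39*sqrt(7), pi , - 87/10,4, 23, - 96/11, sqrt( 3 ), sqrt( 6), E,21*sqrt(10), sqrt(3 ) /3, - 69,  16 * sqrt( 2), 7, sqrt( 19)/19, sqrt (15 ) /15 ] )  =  [  -  39*sqrt( 7), - 69,  -  22.12, - 96/11, - 87/10,sqrt(19)/19, sqrt( 15)/15, sqrt(3 )/3,sqrt(3),sqrt ( 6 ), E, pi, 4, 7, 16 * sqrt(2), 23,21*sqrt( 10)] 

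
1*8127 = 8127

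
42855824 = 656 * 65329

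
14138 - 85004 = -70866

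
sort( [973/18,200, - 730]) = [ - 730,973/18,200]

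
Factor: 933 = 3^1*311^1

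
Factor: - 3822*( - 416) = 1589952  =  2^6*3^1*7^2*13^2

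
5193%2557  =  79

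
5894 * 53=312382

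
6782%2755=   1272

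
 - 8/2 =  - 4 = - 4.00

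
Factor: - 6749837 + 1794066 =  - 4955771 = - 4955771^1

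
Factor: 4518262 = 2^1*7^1* 73^1 * 4421^1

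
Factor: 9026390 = 2^1*5^1*902639^1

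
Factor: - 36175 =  -5^2 * 1447^1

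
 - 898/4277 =  -  898/4277 = - 0.21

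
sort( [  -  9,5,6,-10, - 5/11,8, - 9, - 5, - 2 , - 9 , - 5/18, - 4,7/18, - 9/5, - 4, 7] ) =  [ - 10,-9, - 9, - 9,  -  5 , - 4, - 4, - 2, - 9/5, - 5/11, - 5/18, 7/18,5, 6 , 7 , 8 ] 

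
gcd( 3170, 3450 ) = 10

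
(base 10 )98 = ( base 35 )2s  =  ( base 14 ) 70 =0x62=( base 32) 32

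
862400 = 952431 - 90031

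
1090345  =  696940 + 393405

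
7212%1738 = 260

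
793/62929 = 793/62929 = 0.01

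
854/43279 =854/43279 =0.02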